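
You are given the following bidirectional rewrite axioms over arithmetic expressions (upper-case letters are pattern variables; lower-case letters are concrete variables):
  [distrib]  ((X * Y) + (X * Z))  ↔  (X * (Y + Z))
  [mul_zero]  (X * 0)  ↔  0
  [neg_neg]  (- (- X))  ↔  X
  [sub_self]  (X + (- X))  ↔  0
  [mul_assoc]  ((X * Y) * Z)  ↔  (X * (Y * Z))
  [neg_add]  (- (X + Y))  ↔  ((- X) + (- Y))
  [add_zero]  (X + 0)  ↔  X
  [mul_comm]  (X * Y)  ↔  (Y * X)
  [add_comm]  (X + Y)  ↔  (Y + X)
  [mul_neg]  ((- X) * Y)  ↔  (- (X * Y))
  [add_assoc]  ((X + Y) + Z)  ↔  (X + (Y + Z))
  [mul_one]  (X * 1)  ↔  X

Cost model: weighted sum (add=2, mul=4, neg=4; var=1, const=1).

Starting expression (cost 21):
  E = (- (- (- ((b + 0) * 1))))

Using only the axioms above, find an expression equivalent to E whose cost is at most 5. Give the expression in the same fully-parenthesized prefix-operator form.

(- b)   [cost 5]

step 1: neg_neg (→) rewrites (- (- ((b + 0) * 1))) into ((b + 0) * 1), now (- ((b + 0) * 1))
step 2: add_zero (→) rewrites (b + 0) into b, now (- (b * 1))
step 3: mul_one (→) rewrites (b * 1) into b, reaching cost 5 (bound 5)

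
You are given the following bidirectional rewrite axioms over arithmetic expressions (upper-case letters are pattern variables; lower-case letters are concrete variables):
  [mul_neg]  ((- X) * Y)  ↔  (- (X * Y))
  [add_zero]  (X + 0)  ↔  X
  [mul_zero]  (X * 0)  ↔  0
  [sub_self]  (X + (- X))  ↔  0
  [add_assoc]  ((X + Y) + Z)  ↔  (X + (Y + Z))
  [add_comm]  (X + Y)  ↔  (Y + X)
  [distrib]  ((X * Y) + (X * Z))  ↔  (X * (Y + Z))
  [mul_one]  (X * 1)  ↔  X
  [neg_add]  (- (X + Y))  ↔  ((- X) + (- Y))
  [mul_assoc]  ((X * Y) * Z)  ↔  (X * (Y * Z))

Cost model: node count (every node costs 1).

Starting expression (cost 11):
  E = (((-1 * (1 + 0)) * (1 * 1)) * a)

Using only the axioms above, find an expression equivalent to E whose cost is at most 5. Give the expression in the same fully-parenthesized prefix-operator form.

1. [add_zero →] (1 + 0)  →  1;  E = (((-1 * 1) * (1 * 1)) * a)
2. [mul_one →] (1 * 1)  →  1;  E = (((-1 * 1) * 1) * a)
3. [mul_one →] (-1 * 1)  →  -1;  cost 5 ≤ 5, done

((-1 * 1) * a)   [cost 5]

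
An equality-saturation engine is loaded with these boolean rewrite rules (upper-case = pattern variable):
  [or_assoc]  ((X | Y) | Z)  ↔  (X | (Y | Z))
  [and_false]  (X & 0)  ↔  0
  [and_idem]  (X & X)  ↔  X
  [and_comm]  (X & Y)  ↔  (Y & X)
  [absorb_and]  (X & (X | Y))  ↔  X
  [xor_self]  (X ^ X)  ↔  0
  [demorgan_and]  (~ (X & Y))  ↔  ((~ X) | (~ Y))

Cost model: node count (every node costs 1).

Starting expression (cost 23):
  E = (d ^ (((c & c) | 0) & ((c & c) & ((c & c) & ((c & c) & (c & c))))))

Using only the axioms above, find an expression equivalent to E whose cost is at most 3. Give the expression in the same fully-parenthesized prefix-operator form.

(d ^ c)   [cost 3]

1. [and_idem →] ((c & c) & (c & c))  →  (c & c);  E = (d ^ (((c & c) | 0) & ((c & c) & ((c & c) & (c & c)))))
2. [and_idem →] ((c & c) & (c & c))  →  (c & c);  E = (d ^ (((c & c) | 0) & ((c & c) & (c & c))))
3. [and_idem →] ((c & c) & (c & c))  →  (c & c);  E = (d ^ (((c & c) | 0) & (c & c)))
4. [and_comm →] (((c & c) | 0) & (c & c))  →  ((c & c) & ((c & c) | 0));  E = (d ^ ((c & c) & ((c & c) | 0)))
5. [absorb_and →] ((c & c) & ((c & c) | 0))  →  (c & c);  E = (d ^ (c & c))
6. [and_idem →] (c & c)  →  c;  cost 3 ≤ 3, done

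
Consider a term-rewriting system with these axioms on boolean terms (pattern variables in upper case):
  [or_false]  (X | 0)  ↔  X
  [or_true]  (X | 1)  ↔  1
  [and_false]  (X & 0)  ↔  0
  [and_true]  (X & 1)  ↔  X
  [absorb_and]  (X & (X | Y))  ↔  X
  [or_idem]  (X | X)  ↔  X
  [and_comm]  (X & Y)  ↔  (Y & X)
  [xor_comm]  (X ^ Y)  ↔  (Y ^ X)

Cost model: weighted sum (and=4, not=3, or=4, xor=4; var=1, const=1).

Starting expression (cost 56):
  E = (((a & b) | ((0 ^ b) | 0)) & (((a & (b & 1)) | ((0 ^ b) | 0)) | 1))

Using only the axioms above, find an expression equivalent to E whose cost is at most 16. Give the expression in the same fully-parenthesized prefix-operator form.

((a & b) | (0 ^ b))   [cost 16]

(1) (b & 1)  =[and_true →]=  b    ⊢ (((a & b) | ((0 ^ b) | 0)) & (((a & b) | ((0 ^ b) | 0)) | 1))
(2) (((a & b) | ((0 ^ b) | 0)) & (((a & b) | ((0 ^ b) | 0)) | 1))  =[absorb_and →]=  ((a & b) | ((0 ^ b) | 0))
(3) ((0 ^ b) | 0)  =[or_false →]=  (0 ^ b)    ⊢ cost 16, within 16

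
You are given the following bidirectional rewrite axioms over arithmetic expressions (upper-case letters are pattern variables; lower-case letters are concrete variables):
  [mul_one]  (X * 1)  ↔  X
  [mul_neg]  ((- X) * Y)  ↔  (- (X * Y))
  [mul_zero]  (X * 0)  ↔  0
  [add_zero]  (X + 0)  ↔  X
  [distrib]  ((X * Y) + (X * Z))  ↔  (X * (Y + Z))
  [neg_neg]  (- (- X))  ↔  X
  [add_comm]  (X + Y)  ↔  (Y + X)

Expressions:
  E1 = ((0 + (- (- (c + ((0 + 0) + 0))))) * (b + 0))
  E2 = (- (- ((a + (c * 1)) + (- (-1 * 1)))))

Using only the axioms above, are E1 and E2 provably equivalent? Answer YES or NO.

The axioms are sound identities: if E1 ↔* E2 then E1 and E2 evaluate identically under any assignment.
Under a=0, b=0, c=0: E1 evaluates to 0, E2 to 1. Distinct ⇒ no rewrite sequence connects them.

NO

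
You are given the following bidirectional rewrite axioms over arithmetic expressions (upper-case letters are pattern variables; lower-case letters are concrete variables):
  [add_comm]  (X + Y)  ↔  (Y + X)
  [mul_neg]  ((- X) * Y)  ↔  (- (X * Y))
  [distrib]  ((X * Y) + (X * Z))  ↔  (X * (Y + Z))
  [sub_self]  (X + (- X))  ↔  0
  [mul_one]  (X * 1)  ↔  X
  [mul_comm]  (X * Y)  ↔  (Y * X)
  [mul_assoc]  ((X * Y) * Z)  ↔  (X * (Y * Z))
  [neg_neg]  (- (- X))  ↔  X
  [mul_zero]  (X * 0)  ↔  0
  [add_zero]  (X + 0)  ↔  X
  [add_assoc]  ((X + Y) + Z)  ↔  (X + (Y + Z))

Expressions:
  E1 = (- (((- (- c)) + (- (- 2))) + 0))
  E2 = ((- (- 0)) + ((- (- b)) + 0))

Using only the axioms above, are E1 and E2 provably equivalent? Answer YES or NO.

Every axiom is a valid identity, so a rewrite proof would force E1 and E2 to agree under every assignment.
At b=0, c=0: E1 = -2 but E2 = 0; they differ, so no derivation exists.

NO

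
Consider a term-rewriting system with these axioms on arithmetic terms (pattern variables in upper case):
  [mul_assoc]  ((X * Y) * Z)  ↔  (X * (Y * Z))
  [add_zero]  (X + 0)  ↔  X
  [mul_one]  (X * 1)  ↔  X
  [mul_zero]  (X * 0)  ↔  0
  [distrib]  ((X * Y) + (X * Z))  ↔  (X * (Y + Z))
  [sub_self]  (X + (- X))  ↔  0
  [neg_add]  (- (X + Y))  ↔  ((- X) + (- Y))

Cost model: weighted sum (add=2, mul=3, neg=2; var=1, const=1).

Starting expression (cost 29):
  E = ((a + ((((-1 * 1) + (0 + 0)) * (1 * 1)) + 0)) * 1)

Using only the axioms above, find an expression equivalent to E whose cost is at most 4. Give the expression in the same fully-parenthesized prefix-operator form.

step 1: mul_one (→) rewrites ((a + ((((-1 * 1) + (0 + 0)) * (1 * 1)) + 0)) * 1) into (a + ((((-1 * 1) + (0 + 0)) * (1 * 1)) + 0))
step 2: mul_one (→) rewrites (-1 * 1) into -1, now (a + (((-1 + (0 + 0)) * (1 * 1)) + 0))
step 3: mul_one (→) rewrites (1 * 1) into 1, now (a + (((-1 + (0 + 0)) * 1) + 0))
step 4: mul_one (→) rewrites ((-1 + (0 + 0)) * 1) into (-1 + (0 + 0)), now (a + ((-1 + (0 + 0)) + 0))
step 5: add_zero (→) rewrites (0 + 0) into 0, now (a + ((-1 + 0) + 0))
step 6: add_zero (→) rewrites ((-1 + 0) + 0) into (-1 + 0), now (a + (-1 + 0))
step 7: add_zero (→) rewrites (-1 + 0) into -1, reaching cost 4 (bound 4)

(a + -1)   [cost 4]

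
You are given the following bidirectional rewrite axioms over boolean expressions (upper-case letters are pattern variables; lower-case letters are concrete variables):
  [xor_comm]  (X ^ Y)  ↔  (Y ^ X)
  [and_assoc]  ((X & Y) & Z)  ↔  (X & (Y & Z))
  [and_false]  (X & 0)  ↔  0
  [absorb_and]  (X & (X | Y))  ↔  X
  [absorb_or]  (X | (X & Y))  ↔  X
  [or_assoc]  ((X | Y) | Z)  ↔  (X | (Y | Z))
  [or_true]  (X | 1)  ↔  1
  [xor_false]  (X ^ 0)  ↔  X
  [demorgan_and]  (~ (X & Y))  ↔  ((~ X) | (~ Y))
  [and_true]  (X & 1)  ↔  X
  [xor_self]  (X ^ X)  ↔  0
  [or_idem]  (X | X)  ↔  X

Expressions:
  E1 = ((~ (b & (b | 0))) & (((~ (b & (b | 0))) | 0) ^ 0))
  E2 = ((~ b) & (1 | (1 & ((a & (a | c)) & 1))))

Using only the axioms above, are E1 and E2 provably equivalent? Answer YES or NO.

YES

(1) (((~ (b & (b | 0))) | 0) ^ 0)  =[xor_false →]=  ((~ (b & (b | 0))) | 0)    ⊢ ((~ (b & (b | 0))) & ((~ (b & (b | 0))) | 0))
(2) ((~ (b & (b | 0))) & ((~ (b & (b | 0))) | 0))  =[absorb_and →]=  (~ (b & (b | 0)))
(3) (b & (b | 0))  =[absorb_and →]=  b    ⊢ (~ b)
(4) (~ b)  =[and_true ←]=  ((~ b) & 1)
(5) 1  =[absorb_or ←]=  (1 | (1 & a))    ⊢ ((~ b) & (1 | (1 & a)))
(6) a  =[and_true ←]=  (a & 1)    ⊢ ((~ b) & (1 | (1 & (a & 1))))
(7) a  =[absorb_and ←]=  (a & (a | c))    ⊢ E2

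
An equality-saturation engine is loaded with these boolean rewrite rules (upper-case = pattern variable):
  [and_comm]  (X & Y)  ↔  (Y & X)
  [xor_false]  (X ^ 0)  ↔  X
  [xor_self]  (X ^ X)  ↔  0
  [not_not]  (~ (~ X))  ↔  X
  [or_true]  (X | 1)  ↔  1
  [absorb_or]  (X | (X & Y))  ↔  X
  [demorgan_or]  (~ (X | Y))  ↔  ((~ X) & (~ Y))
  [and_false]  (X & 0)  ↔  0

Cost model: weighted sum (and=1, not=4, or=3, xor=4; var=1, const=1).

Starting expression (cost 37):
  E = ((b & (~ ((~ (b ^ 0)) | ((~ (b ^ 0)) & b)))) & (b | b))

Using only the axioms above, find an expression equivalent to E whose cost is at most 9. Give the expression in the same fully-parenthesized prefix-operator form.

step 1: absorb_or (→) rewrites ((~ (b ^ 0)) | ((~ (b ^ 0)) & b)) into (~ (b ^ 0)), now ((b & (~ (~ (b ^ 0)))) & (b | b))
step 2: not_not (→) rewrites (~ (~ (b ^ 0))) into (b ^ 0), now ((b & (b ^ 0)) & (b | b))
step 3: xor_false (→) rewrites (b ^ 0) into b, reaching cost 9 (bound 9)

((b & b) & (b | b))   [cost 9]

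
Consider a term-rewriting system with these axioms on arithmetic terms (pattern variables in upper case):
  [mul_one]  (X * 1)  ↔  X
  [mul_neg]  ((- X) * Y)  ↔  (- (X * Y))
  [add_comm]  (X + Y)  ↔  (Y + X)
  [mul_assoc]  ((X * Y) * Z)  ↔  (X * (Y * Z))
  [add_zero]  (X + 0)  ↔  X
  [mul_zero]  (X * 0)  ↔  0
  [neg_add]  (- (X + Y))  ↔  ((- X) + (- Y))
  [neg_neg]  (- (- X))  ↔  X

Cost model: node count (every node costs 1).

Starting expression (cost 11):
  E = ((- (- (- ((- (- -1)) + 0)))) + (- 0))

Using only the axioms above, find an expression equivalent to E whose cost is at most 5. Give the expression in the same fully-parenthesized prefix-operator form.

((- -1) + (- 0))   [cost 5]

(1) ((- (- -1)) + 0)  =[add_zero →]=  (- (- -1))    ⊢ ((- (- (- (- (- -1))))) + (- 0))
(2) (- (- -1))  =[neg_neg →]=  -1    ⊢ ((- (- (- -1))) + (- 0))
(3) (- (- -1))  =[neg_neg →]=  -1    ⊢ cost 5, within 5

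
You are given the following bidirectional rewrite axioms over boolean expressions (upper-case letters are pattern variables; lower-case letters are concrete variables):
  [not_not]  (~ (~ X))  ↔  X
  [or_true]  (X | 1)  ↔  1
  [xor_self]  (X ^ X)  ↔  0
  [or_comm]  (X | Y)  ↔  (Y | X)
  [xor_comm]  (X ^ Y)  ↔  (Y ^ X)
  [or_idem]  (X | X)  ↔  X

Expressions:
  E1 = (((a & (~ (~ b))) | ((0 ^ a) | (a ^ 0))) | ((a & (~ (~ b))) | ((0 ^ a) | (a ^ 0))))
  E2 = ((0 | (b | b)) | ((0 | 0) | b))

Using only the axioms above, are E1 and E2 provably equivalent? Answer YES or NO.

Every axiom is a valid identity, so a rewrite proof would force E1 and E2 to agree under every assignment.
At a=0, b=1: E1 = 0 but E2 = 1; they differ, so no derivation exists.

NO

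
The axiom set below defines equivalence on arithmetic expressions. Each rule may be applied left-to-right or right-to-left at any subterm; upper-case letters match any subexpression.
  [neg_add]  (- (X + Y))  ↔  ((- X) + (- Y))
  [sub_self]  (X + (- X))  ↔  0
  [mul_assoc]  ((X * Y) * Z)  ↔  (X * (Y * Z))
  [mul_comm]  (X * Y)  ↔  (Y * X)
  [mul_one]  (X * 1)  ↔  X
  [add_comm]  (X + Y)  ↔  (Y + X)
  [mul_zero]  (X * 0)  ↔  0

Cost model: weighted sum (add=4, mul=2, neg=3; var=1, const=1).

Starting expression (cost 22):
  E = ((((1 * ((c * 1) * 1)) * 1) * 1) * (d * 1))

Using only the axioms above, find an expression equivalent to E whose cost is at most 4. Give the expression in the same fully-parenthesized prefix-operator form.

step 1: mul_one (→) rewrites (((1 * ((c * 1) * 1)) * 1) * 1) into ((1 * ((c * 1) * 1)) * 1), now (((1 * ((c * 1) * 1)) * 1) * (d * 1))
step 2: mul_one (→) rewrites (c * 1) into c, now (((1 * (c * 1)) * 1) * (d * 1))
step 3: mul_one (→) rewrites (c * 1) into c, now (((1 * c) * 1) * (d * 1))
step 4: mul_comm (→) rewrites (1 * c) into (c * 1), now (((c * 1) * 1) * (d * 1))
step 5: mul_one (→) rewrites (d * 1) into d, now (((c * 1) * 1) * d)
step 6: mul_one (→) rewrites (c * 1) into c, now ((c * 1) * d)
step 7: mul_one (→) rewrites (c * 1) into c, reaching cost 4 (bound 4)

(c * d)   [cost 4]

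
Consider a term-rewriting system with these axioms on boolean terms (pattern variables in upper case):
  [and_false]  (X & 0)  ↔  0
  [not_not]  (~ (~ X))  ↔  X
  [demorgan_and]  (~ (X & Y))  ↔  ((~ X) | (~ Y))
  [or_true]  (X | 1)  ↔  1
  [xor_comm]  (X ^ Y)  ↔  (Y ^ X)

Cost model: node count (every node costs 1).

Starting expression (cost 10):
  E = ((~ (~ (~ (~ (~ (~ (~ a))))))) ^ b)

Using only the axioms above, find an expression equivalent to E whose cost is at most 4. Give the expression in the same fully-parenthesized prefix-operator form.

((~ a) ^ b)   [cost 4]

1. [not_not →] (~ (~ a))  →  a;  E = ((~ (~ (~ (~ (~ a))))) ^ b)
2. [not_not →] (~ (~ (~ a)))  →  (~ a);  E = ((~ (~ (~ a))) ^ b)
3. [not_not →] (~ (~ (~ a)))  →  (~ a);  cost 4 ≤ 4, done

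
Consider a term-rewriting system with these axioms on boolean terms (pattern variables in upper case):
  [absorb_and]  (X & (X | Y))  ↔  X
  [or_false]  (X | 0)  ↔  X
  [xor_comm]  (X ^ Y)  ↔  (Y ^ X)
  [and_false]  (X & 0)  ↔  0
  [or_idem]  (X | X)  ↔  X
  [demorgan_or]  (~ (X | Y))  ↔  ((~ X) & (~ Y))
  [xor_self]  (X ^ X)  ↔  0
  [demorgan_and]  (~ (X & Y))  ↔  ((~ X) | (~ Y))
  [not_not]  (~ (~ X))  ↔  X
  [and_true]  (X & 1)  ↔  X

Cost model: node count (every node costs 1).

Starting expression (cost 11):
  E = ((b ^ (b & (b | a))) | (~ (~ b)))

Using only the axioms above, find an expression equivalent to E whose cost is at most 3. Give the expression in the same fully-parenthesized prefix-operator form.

(1) (b & (b | a))  =[absorb_and →]=  b    ⊢ ((b ^ b) | (~ (~ b)))
(2) (~ (~ b))  =[not_not →]=  b    ⊢ ((b ^ b) | b)
(3) (b ^ b)  =[xor_self →]=  0    ⊢ cost 3, within 3

(0 | b)   [cost 3]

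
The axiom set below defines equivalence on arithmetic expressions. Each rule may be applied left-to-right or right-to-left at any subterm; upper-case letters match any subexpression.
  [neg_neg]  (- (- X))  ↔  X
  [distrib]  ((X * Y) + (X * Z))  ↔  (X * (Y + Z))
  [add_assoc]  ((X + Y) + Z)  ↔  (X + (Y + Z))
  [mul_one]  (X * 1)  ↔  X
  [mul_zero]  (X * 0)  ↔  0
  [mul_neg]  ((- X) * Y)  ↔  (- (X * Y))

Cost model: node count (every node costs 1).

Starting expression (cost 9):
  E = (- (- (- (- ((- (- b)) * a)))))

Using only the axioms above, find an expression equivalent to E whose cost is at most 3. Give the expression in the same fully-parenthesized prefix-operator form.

(1) (- (- b))  =[neg_neg →]=  b    ⊢ (- (- (- (- (b * a)))))
(2) (- (- (b * a)))  =[neg_neg →]=  (b * a)    ⊢ (- (- (b * a)))
(3) (- (- (b * a)))  =[neg_neg →]=  (b * a)    ⊢ cost 3, within 3

(b * a)   [cost 3]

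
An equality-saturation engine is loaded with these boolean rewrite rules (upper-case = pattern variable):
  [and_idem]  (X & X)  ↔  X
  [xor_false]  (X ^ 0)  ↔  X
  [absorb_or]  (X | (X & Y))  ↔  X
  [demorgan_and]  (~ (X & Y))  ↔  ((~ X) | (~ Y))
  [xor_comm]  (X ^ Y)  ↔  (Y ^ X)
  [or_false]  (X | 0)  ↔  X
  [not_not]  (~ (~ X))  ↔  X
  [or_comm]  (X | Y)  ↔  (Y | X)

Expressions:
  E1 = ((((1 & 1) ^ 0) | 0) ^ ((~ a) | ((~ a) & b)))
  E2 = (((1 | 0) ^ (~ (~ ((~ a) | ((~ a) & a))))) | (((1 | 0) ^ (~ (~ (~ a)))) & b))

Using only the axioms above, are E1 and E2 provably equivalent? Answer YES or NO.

1. [absorb_or →] ((~ a) | ((~ a) & b))  →  (~ a);  E1 = ((((1 & 1) ^ 0) | 0) ^ (~ a))
2. [and_idem →] (1 & 1)  →  1;  E1 = (((1 ^ 0) | 0) ^ (~ a))
3. [xor_false →] (1 ^ 0)  →  1;  E1 = ((1 | 0) ^ (~ a))
4. [not_not ←] a  →  (~ (~ a));  E1 = ((1 | 0) ^ (~ (~ (~ a))))
5. [absorb_or ←] ((1 | 0) ^ (~ (~ (~ a))))  →  (((1 | 0) ^ (~ (~ (~ a)))) | (((1 | 0) ^ (~ (~ (~ a)))) & b))
6. [absorb_or ←] (~ a)  →  ((~ a) | ((~ a) & a));  this is E2

YES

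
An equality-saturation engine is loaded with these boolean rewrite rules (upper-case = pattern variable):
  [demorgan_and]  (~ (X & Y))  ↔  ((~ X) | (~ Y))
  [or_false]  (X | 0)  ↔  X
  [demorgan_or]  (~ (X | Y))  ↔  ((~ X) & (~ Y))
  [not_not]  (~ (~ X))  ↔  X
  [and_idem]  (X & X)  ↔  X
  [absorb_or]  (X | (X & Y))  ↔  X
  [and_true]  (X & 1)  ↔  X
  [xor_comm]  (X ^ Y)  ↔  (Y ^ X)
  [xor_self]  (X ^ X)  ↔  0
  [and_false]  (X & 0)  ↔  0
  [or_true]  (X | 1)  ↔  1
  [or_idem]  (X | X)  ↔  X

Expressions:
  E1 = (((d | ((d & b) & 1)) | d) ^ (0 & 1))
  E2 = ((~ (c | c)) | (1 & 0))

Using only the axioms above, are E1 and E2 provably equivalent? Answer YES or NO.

NO

Every axiom is a valid identity, so a rewrite proof would force E1 and E2 to agree under every assignment.
At b=0, c=0, d=0: E1 = 0 but E2 = 1; they differ, so no derivation exists.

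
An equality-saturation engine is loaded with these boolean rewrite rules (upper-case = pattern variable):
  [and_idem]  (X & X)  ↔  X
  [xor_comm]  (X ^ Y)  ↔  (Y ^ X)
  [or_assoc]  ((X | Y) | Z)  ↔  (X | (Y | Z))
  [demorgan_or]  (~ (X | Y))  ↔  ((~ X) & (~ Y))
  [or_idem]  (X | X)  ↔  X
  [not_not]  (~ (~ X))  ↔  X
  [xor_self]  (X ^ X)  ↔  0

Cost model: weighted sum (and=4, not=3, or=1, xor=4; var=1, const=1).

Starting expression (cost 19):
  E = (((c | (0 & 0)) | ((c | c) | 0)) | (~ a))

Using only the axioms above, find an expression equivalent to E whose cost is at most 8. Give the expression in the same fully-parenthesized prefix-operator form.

1. [or_idem →] (c | c)  →  c;  E = (((c | (0 & 0)) | (c | 0)) | (~ a))
2. [and_idem →] (0 & 0)  →  0;  E = (((c | 0) | (c | 0)) | (~ a))
3. [or_idem →] ((c | 0) | (c | 0))  →  (c | 0);  cost 8 ≤ 8, done

((c | 0) | (~ a))   [cost 8]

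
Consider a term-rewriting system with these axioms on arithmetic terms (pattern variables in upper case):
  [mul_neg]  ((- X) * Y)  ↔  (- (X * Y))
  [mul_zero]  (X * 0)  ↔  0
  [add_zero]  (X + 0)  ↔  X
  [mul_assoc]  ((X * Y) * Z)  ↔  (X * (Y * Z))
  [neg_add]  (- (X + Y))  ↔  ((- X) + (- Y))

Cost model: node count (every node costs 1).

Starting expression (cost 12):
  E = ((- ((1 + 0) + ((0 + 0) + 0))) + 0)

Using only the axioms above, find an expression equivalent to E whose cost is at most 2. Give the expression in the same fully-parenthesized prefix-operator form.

(- 1)   [cost 2]

1. [add_zero →] ((0 + 0) + 0)  →  (0 + 0);  E = ((- ((1 + 0) + (0 + 0))) + 0)
2. [add_zero →] (0 + 0)  →  0;  E = ((- ((1 + 0) + 0)) + 0)
3. [add_zero →] ((1 + 0) + 0)  →  (1 + 0);  E = ((- (1 + 0)) + 0)
4. [add_zero →] ((- (1 + 0)) + 0)  →  (- (1 + 0))
5. [add_zero →] (1 + 0)  →  1;  cost 2 ≤ 2, done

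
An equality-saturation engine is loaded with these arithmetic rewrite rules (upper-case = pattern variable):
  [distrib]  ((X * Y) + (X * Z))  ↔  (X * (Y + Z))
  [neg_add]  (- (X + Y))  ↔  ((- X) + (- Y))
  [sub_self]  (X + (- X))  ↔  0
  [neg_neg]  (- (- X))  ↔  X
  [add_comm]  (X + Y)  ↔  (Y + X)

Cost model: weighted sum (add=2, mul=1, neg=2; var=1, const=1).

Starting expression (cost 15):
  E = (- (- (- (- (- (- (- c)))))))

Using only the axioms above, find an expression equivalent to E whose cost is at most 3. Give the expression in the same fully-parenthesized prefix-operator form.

(1) (- (- (- (- (- c)))))  =[neg_neg →]=  (- (- (- c)))    ⊢ (- (- (- (- (- c)))))
(2) (- (- c))  =[neg_neg →]=  c    ⊢ (- (- (- c)))
(3) (- (- (- c)))  =[neg_neg →]=  (- c)    ⊢ cost 3, within 3

(- c)   [cost 3]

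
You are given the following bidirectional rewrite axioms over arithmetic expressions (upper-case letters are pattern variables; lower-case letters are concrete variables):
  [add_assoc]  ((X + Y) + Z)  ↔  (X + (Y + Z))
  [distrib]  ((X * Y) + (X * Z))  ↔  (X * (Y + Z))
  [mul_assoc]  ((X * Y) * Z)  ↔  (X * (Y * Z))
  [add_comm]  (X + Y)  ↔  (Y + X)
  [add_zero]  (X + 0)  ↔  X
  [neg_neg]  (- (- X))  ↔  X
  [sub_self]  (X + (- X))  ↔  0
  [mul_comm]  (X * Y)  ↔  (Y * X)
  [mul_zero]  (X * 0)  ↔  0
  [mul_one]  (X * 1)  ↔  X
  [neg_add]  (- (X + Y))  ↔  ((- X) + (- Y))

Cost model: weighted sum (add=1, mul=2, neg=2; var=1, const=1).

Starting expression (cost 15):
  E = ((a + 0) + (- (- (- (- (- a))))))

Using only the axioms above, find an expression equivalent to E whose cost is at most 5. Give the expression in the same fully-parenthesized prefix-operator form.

(a + (- a))   [cost 5]

step 1: neg_neg (→) rewrites (- (- (- (- a)))) into (- (- a)), now ((a + 0) + (- (- (- a))))
step 2: add_zero (→) rewrites (a + 0) into a, now (a + (- (- (- a))))
step 3: neg_neg (→) rewrites (- (- a)) into a, reaching cost 5 (bound 5)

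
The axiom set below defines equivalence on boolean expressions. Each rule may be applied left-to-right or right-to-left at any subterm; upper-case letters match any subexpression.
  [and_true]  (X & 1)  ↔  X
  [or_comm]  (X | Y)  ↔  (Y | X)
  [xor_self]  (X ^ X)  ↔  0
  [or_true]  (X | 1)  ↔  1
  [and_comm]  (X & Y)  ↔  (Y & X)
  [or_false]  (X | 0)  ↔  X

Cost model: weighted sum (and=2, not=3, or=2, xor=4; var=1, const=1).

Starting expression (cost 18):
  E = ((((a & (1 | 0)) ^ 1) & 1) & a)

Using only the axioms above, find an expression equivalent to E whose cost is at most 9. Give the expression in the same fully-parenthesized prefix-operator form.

((a ^ 1) & a)   [cost 9]

step 1: and_true (→) rewrites (((a & (1 | 0)) ^ 1) & 1) into ((a & (1 | 0)) ^ 1), now (((a & (1 | 0)) ^ 1) & a)
step 2: or_false (→) rewrites (1 | 0) into 1, now (((a & 1) ^ 1) & a)
step 3: and_true (→) rewrites (a & 1) into a, reaching cost 9 (bound 9)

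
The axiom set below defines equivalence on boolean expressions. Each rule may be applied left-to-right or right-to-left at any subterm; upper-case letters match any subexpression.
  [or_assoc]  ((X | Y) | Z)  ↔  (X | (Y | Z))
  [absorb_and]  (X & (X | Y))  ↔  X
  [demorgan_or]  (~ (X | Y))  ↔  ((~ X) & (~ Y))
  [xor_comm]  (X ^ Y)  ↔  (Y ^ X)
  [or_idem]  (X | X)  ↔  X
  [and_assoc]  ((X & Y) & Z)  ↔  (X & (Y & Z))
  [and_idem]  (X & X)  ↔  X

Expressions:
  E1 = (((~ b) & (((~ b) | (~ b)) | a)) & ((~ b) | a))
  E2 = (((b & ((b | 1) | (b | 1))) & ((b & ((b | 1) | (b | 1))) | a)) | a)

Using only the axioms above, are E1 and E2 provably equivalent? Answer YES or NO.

The axioms are sound identities: if E1 ↔* E2 then E1 and E2 evaluate identically under any assignment.
Under a=0, b=0: E1 evaluates to 1, E2 to 0. Distinct ⇒ no rewrite sequence connects them.

NO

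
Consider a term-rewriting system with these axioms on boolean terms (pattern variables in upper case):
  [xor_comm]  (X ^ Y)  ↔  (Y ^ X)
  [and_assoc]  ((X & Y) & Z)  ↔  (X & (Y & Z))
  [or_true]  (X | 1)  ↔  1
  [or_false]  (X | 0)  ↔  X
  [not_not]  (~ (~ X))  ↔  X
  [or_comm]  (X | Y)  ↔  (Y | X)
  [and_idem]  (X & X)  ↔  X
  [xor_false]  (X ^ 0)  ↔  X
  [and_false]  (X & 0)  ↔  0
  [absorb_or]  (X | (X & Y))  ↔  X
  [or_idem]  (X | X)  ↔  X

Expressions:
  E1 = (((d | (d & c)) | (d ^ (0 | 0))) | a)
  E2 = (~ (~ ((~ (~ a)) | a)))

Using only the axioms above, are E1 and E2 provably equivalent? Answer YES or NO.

NO

All listed rules preserve value, hence provable equivalence implies equal values everywhere; look for a separating assignment.
a=0, c=0, d=1 gives E1 ↦ 1, E2 ↦ 0; values differ ⇒ not provably equivalent.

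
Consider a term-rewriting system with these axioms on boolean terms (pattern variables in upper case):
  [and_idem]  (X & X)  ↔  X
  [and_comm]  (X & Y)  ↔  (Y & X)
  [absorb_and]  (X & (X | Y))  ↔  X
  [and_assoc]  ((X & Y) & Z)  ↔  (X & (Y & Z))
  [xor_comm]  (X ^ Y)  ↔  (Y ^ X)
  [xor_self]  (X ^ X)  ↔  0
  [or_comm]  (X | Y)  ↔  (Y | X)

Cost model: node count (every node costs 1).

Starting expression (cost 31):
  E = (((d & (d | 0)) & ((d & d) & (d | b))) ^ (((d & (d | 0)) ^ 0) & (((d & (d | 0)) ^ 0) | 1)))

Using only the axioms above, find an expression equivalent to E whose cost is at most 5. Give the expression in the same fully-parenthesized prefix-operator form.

(d ^ (d ^ 0))   [cost 5]

(1) (((d & (d | 0)) ^ 0) & (((d & (d | 0)) ^ 0) | 1))  =[absorb_and →]=  ((d & (d | 0)) ^ 0)    ⊢ (((d & (d | 0)) & ((d & d) & (d | b))) ^ ((d & (d | 0)) ^ 0))
(2) (d & d)  =[and_idem →]=  d    ⊢ (((d & (d | 0)) & (d & (d | b))) ^ ((d & (d | 0)) ^ 0))
(3) (d & (d | 0))  =[absorb_and →]=  d    ⊢ ((d & (d & (d | b))) ^ ((d & (d | 0)) ^ 0))
(4) (d & (d | 0))  =[absorb_and →]=  d    ⊢ ((d & (d & (d | b))) ^ (d ^ 0))
(5) (d & (d | b))  =[absorb_and →]=  d    ⊢ ((d & d) ^ (d ^ 0))
(6) (d & d)  =[and_idem →]=  d    ⊢ cost 5, within 5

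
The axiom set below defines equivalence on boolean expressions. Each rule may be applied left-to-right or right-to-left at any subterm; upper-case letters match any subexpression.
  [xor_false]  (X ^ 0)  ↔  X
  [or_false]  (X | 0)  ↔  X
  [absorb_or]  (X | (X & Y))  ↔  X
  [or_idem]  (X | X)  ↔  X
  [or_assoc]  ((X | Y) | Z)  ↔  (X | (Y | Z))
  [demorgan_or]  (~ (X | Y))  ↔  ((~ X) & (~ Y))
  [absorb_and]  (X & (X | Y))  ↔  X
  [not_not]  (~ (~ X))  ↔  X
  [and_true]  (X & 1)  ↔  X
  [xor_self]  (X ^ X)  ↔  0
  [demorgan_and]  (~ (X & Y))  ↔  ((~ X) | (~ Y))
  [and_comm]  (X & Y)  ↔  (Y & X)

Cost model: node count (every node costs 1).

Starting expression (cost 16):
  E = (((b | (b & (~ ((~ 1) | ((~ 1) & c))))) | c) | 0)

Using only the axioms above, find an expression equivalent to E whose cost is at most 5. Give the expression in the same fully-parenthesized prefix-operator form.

(1) ((~ 1) | ((~ 1) & c))  =[absorb_or →]=  (~ 1)    ⊢ (((b | (b & (~ (~ 1)))) | c) | 0)
(2) (~ (~ 1))  =[not_not →]=  1    ⊢ (((b | (b & 1)) | c) | 0)
(3) (b | (b & 1))  =[absorb_or →]=  b    ⊢ cost 5, within 5

((b | c) | 0)   [cost 5]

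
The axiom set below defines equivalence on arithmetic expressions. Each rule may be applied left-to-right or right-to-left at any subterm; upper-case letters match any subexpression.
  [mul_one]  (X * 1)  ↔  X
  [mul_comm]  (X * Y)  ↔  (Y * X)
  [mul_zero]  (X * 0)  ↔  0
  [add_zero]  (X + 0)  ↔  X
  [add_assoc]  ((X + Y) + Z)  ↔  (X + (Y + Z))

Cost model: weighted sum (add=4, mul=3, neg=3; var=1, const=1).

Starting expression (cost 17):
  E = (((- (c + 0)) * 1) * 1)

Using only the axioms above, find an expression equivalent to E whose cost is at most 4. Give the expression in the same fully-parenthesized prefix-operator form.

(- c)   [cost 4]

step 1: add_zero (→) rewrites (c + 0) into c, now (((- c) * 1) * 1)
step 2: mul_one (→) rewrites ((- c) * 1) into (- c), now ((- c) * 1)
step 3: mul_one (→) rewrites ((- c) * 1) into (- c), reaching cost 4 (bound 4)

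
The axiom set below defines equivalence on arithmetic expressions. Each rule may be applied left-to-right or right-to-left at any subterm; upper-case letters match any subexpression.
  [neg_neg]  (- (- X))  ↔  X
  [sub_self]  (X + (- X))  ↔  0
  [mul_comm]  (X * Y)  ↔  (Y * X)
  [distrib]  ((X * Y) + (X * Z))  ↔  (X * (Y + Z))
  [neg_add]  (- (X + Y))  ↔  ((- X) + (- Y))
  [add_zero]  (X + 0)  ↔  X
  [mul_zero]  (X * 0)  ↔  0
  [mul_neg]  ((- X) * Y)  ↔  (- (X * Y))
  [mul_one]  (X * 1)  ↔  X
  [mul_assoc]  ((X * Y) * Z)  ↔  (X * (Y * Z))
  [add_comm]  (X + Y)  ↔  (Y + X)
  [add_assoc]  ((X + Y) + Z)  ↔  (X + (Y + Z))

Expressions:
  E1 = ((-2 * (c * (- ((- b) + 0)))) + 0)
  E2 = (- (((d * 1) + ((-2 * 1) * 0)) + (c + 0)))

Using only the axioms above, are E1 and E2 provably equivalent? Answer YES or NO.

NO

The axioms are sound identities: if E1 ↔* E2 then E1 and E2 evaluate identically under any assignment.
Under b=0, c=0, d=1: E1 evaluates to 0, E2 to -1. Distinct ⇒ no rewrite sequence connects them.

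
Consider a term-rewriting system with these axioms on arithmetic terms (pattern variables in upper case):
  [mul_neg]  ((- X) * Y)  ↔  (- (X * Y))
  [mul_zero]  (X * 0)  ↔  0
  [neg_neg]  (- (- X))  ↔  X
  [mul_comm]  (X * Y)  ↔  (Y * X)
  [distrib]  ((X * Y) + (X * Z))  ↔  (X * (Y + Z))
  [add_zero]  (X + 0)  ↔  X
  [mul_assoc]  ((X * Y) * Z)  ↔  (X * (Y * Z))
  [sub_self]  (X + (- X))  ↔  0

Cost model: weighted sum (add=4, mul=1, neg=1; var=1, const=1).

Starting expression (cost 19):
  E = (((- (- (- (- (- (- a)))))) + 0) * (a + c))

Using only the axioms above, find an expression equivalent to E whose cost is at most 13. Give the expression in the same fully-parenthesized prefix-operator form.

((a + 0) * (a + c))   [cost 13]

1. [neg_neg →] (- (- (- (- a))))  →  (- (- a));  E = (((- (- (- (- a)))) + 0) * (a + c))
2. [neg_neg →] (- (- (- a)))  →  (- a);  E = (((- (- a)) + 0) * (a + c))
3. [neg_neg →] (- (- a))  →  a;  cost 13 ≤ 13, done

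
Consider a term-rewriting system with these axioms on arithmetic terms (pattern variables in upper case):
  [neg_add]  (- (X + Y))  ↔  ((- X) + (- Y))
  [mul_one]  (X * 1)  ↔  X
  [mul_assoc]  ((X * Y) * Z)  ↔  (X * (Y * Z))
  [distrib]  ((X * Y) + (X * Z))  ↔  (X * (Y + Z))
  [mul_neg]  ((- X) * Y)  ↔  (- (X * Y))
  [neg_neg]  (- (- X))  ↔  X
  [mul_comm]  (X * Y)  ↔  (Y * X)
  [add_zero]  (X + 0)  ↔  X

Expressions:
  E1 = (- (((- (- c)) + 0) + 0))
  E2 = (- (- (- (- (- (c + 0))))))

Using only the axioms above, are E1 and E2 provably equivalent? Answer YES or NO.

YES

1. [add_zero →] (((- (- c)) + 0) + 0)  →  ((- (- c)) + 0);  E1 = (- ((- (- c)) + 0))
2. [add_zero →] ((- (- c)) + 0)  →  (- (- c));  E1 = (- (- (- c)))
3. [neg_neg →] (- (- c))  →  c;  E1 = (- c)
4. [add_zero ←] c  →  (c + 0);  E1 = (- (c + 0))
5. [neg_neg ←] (c + 0)  →  (- (- (c + 0)));  E1 = (- (- (- (c + 0))))
6. [neg_neg ←] (- (c + 0))  →  (- (- (- (c + 0))));  this is E2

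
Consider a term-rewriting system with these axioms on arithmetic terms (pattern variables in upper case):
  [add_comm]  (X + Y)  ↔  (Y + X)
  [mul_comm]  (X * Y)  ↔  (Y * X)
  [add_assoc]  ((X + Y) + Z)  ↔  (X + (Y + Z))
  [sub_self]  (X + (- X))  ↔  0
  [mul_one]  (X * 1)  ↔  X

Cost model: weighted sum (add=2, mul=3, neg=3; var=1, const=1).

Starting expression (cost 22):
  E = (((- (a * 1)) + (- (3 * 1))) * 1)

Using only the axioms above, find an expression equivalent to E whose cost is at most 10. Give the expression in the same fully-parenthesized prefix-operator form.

(1) (((- (a * 1)) + (- (3 * 1))) * 1)  =[mul_one →]=  ((- (a * 1)) + (- (3 * 1)))
(2) (3 * 1)  =[mul_one →]=  3    ⊢ ((- (a * 1)) + (- 3))
(3) (a * 1)  =[mul_one →]=  a    ⊢ cost 10, within 10

((- a) + (- 3))   [cost 10]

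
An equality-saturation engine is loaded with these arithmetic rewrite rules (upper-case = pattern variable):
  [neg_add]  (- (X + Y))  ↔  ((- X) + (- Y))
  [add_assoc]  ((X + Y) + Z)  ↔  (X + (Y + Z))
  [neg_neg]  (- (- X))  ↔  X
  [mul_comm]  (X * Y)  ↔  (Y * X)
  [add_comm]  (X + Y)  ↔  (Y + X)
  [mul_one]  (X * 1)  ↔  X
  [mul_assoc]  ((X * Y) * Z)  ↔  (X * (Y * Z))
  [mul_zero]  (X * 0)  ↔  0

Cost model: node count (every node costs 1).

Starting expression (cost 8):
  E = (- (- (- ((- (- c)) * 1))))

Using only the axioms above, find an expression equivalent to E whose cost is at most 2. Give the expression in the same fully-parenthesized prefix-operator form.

(- c)   [cost 2]

step 1: neg_neg (→) rewrites (- (- ((- (- c)) * 1))) into ((- (- c)) * 1), now (- ((- (- c)) * 1))
step 2: neg_neg (→) rewrites (- (- c)) into c, now (- (c * 1))
step 3: mul_one (→) rewrites (c * 1) into c, reaching cost 2 (bound 2)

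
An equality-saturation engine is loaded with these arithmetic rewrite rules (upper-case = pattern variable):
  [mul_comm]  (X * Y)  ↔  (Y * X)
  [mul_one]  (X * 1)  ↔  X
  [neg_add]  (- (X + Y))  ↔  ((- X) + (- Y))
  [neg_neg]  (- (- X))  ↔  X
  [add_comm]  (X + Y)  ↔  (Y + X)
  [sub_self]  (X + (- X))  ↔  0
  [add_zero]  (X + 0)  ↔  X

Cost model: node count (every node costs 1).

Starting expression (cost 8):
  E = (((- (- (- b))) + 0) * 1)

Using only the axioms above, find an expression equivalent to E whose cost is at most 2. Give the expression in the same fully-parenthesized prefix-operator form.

(- b)   [cost 2]

step 1: add_zero (→) rewrites ((- (- (- b))) + 0) into (- (- (- b))), now ((- (- (- b))) * 1)
step 2: neg_neg (→) rewrites (- (- (- b))) into (- b), now ((- b) * 1)
step 3: mul_one (→) rewrites ((- b) * 1) into (- b), reaching cost 2 (bound 2)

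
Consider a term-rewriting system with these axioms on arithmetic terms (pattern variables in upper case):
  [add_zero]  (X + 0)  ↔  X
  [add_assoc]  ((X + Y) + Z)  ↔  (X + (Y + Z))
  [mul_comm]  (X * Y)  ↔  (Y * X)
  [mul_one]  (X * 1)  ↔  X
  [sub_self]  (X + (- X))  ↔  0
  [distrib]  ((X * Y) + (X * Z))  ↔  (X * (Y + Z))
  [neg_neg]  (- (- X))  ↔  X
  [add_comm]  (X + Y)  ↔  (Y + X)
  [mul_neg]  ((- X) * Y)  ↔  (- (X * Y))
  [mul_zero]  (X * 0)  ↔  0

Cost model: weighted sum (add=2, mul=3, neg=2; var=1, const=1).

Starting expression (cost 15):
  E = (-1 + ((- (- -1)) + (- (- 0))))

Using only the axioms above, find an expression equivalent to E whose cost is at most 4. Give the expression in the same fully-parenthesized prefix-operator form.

(1) (- (- -1))  =[neg_neg →]=  -1    ⊢ (-1 + (-1 + (- (- 0))))
(2) (- (- 0))  =[neg_neg →]=  0    ⊢ (-1 + (-1 + 0))
(3) (-1 + 0)  =[add_zero →]=  -1    ⊢ cost 4, within 4

(-1 + -1)   [cost 4]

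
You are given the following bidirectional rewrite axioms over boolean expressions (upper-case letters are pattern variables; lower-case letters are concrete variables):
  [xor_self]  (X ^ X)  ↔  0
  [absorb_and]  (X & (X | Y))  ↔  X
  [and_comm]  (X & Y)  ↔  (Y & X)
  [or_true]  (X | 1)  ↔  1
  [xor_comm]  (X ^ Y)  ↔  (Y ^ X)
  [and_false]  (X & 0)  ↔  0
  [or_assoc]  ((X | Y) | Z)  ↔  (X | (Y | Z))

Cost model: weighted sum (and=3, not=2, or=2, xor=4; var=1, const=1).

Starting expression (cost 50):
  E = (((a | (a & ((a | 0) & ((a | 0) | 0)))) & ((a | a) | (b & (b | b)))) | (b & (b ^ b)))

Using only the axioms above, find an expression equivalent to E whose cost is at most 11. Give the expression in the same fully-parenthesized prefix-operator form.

((a | a) | (0 & b))   [cost 11]

step 1: absorb_and (→) rewrites ((a | 0) & ((a | 0) | 0)) into (a | 0), now (((a | (a & (a | 0))) & ((a | a) | (b & (b | b)))) | (b & (b ^ b)))
step 2: absorb_and (→) rewrites (b & (b | b)) into b, now (((a | (a & (a | 0))) & ((a | a) | b)) | (b & (b ^ b)))
step 3: absorb_and (→) rewrites (a & (a | 0)) into a, now (((a | a) & ((a | a) | b)) | (b & (b ^ b)))
step 4: absorb_and (→) rewrites ((a | a) & ((a | a) | b)) into (a | a), now ((a | a) | (b & (b ^ b)))
step 5: and_comm (→) rewrites (b & (b ^ b)) into ((b ^ b) & b), now ((a | a) | ((b ^ b) & b))
step 6: xor_self (→) rewrites (b ^ b) into 0, reaching cost 11 (bound 11)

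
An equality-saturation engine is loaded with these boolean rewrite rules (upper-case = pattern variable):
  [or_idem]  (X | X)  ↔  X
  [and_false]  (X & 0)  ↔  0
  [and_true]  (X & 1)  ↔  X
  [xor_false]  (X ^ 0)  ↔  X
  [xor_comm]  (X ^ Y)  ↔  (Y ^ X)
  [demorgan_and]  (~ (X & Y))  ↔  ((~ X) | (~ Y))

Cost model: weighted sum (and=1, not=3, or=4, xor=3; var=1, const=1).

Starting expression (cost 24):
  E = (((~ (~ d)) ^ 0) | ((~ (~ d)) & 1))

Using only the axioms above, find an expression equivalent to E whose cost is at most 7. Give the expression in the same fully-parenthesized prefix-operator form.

(~ (~ d))   [cost 7]

(1) ((~ (~ d)) ^ 0)  =[xor_false →]=  (~ (~ d))    ⊢ ((~ (~ d)) | ((~ (~ d)) & 1))
(2) ((~ (~ d)) & 1)  =[and_true →]=  (~ (~ d))    ⊢ ((~ (~ d)) | (~ (~ d)))
(3) ((~ (~ d)) | (~ (~ d)))  =[or_idem →]=  (~ (~ d))    ⊢ cost 7, within 7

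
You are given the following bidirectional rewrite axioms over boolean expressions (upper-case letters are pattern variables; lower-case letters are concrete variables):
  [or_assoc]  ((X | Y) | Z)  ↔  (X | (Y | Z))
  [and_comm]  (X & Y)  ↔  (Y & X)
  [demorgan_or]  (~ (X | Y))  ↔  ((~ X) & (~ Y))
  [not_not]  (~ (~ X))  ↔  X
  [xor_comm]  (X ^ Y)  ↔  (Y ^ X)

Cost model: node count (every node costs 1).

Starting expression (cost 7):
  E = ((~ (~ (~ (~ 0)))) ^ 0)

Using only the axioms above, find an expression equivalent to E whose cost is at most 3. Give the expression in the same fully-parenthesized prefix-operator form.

(0 ^ 0)   [cost 3]

1. [not_not →] (~ (~ (~ 0)))  →  (~ 0);  E = ((~ (~ 0)) ^ 0)
2. [xor_comm →] ((~ (~ 0)) ^ 0)  →  (0 ^ (~ (~ 0)))
3. [not_not →] (~ (~ 0))  →  0;  cost 3 ≤ 3, done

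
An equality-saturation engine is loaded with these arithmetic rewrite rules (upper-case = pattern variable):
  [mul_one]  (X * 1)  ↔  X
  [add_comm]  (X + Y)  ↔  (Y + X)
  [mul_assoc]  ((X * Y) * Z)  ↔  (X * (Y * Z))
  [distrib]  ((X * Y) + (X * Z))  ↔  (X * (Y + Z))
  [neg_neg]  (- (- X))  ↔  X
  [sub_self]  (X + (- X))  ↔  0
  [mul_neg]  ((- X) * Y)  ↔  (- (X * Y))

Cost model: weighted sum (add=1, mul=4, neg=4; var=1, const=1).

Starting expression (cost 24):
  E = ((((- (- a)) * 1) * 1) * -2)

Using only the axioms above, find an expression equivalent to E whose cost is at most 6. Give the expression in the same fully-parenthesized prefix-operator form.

(1) (- (- a))  =[neg_neg →]=  a    ⊢ (((a * 1) * 1) * -2)
(2) ((a * 1) * 1)  =[mul_one →]=  (a * 1)    ⊢ ((a * 1) * -2)
(3) (a * 1)  =[mul_one →]=  a    ⊢ cost 6, within 6

(a * -2)   [cost 6]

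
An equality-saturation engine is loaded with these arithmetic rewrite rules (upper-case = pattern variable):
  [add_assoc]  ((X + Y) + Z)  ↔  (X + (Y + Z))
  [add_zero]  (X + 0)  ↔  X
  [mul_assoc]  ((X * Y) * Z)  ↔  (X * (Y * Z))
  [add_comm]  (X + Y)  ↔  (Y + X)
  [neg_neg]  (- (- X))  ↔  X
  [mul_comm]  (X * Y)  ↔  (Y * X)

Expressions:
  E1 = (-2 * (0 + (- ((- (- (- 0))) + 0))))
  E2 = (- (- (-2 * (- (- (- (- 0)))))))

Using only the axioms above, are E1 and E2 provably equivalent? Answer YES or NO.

(1) (- (- 0))  =[neg_neg →]=  0    ⊢ (-2 * (0 + (- ((- 0) + 0))))
(2) ((- 0) + 0)  =[add_zero →]=  (- 0)    ⊢ (-2 * (0 + (- (- 0))))
(3) (- (- 0))  =[neg_neg →]=  0    ⊢ (-2 * (0 + 0))
(4) (0 + 0)  =[add_zero →]=  0    ⊢ (-2 * 0)
(5) 0  =[neg_neg ←]=  (- (- 0))    ⊢ (-2 * (- (- 0)))
(6) (-2 * (- (- 0)))  =[neg_neg ←]=  (- (- (-2 * (- (- 0)))))
(7) (- (- 0))  =[neg_neg ←]=  (- (- (- (- 0))))    ⊢ E2

YES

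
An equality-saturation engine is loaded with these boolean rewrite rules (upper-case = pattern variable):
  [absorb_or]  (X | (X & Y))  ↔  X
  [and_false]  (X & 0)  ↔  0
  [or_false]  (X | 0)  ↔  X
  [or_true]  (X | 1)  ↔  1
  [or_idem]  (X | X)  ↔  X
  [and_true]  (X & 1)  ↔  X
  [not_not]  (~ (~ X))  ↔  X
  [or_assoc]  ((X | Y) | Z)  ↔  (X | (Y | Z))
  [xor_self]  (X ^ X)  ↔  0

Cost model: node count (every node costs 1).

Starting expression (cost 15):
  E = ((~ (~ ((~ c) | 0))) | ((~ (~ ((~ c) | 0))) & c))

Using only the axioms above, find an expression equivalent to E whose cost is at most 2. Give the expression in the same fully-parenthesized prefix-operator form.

1. [absorb_or →] ((~ (~ ((~ c) | 0))) | ((~ (~ ((~ c) | 0))) & c))  →  (~ (~ ((~ c) | 0)))
2. [not_not →] (~ (~ ((~ c) | 0)))  →  ((~ c) | 0)
3. [or_false →] ((~ c) | 0)  →  (~ c);  cost 2 ≤ 2, done

(~ c)   [cost 2]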